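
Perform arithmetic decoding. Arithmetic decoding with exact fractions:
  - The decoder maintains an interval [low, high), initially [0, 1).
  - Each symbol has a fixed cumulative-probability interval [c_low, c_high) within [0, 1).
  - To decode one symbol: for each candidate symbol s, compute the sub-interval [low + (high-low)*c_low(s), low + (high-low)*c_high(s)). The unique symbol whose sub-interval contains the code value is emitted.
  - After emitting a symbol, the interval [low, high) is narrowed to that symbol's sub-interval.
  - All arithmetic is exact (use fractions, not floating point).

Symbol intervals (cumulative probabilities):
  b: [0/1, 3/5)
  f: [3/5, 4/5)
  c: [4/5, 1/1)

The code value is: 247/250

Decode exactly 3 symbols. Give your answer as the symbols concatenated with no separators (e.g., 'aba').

Answer: ccf

Derivation:
Step 1: interval [0/1, 1/1), width = 1/1 - 0/1 = 1/1
  'b': [0/1 + 1/1*0/1, 0/1 + 1/1*3/5) = [0/1, 3/5)
  'f': [0/1 + 1/1*3/5, 0/1 + 1/1*4/5) = [3/5, 4/5)
  'c': [0/1 + 1/1*4/5, 0/1 + 1/1*1/1) = [4/5, 1/1) <- contains code 247/250
  emit 'c', narrow to [4/5, 1/1)
Step 2: interval [4/5, 1/1), width = 1/1 - 4/5 = 1/5
  'b': [4/5 + 1/5*0/1, 4/5 + 1/5*3/5) = [4/5, 23/25)
  'f': [4/5 + 1/5*3/5, 4/5 + 1/5*4/5) = [23/25, 24/25)
  'c': [4/5 + 1/5*4/5, 4/5 + 1/5*1/1) = [24/25, 1/1) <- contains code 247/250
  emit 'c', narrow to [24/25, 1/1)
Step 3: interval [24/25, 1/1), width = 1/1 - 24/25 = 1/25
  'b': [24/25 + 1/25*0/1, 24/25 + 1/25*3/5) = [24/25, 123/125)
  'f': [24/25 + 1/25*3/5, 24/25 + 1/25*4/5) = [123/125, 124/125) <- contains code 247/250
  'c': [24/25 + 1/25*4/5, 24/25 + 1/25*1/1) = [124/125, 1/1)
  emit 'f', narrow to [123/125, 124/125)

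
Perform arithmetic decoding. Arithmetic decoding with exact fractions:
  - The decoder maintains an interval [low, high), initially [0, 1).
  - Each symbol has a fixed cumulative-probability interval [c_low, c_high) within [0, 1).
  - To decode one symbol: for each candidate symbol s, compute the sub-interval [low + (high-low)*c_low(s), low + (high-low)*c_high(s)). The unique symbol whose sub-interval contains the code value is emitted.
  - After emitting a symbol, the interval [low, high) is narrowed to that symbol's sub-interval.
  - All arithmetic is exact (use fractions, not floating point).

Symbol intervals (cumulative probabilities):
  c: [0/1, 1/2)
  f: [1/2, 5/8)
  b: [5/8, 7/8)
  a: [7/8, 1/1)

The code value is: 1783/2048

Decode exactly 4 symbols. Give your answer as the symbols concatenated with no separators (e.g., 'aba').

Answer: baba

Derivation:
Step 1: interval [0/1, 1/1), width = 1/1 - 0/1 = 1/1
  'c': [0/1 + 1/1*0/1, 0/1 + 1/1*1/2) = [0/1, 1/2)
  'f': [0/1 + 1/1*1/2, 0/1 + 1/1*5/8) = [1/2, 5/8)
  'b': [0/1 + 1/1*5/8, 0/1 + 1/1*7/8) = [5/8, 7/8) <- contains code 1783/2048
  'a': [0/1 + 1/1*7/8, 0/1 + 1/1*1/1) = [7/8, 1/1)
  emit 'b', narrow to [5/8, 7/8)
Step 2: interval [5/8, 7/8), width = 7/8 - 5/8 = 1/4
  'c': [5/8 + 1/4*0/1, 5/8 + 1/4*1/2) = [5/8, 3/4)
  'f': [5/8 + 1/4*1/2, 5/8 + 1/4*5/8) = [3/4, 25/32)
  'b': [5/8 + 1/4*5/8, 5/8 + 1/4*7/8) = [25/32, 27/32)
  'a': [5/8 + 1/4*7/8, 5/8 + 1/4*1/1) = [27/32, 7/8) <- contains code 1783/2048
  emit 'a', narrow to [27/32, 7/8)
Step 3: interval [27/32, 7/8), width = 7/8 - 27/32 = 1/32
  'c': [27/32 + 1/32*0/1, 27/32 + 1/32*1/2) = [27/32, 55/64)
  'f': [27/32 + 1/32*1/2, 27/32 + 1/32*5/8) = [55/64, 221/256)
  'b': [27/32 + 1/32*5/8, 27/32 + 1/32*7/8) = [221/256, 223/256) <- contains code 1783/2048
  'a': [27/32 + 1/32*7/8, 27/32 + 1/32*1/1) = [223/256, 7/8)
  emit 'b', narrow to [221/256, 223/256)
Step 4: interval [221/256, 223/256), width = 223/256 - 221/256 = 1/128
  'c': [221/256 + 1/128*0/1, 221/256 + 1/128*1/2) = [221/256, 111/128)
  'f': [221/256 + 1/128*1/2, 221/256 + 1/128*5/8) = [111/128, 889/1024)
  'b': [221/256 + 1/128*5/8, 221/256 + 1/128*7/8) = [889/1024, 891/1024)
  'a': [221/256 + 1/128*7/8, 221/256 + 1/128*1/1) = [891/1024, 223/256) <- contains code 1783/2048
  emit 'a', narrow to [891/1024, 223/256)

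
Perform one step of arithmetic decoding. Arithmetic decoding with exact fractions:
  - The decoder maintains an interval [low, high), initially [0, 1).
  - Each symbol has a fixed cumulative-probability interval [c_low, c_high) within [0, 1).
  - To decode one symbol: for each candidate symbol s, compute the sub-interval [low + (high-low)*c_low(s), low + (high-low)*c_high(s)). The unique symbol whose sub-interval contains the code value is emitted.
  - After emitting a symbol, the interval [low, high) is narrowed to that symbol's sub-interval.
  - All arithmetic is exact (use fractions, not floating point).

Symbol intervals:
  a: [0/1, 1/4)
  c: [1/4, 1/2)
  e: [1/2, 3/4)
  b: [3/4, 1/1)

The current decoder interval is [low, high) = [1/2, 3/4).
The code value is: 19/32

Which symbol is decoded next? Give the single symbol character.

Answer: c

Derivation:
Interval width = high − low = 3/4 − 1/2 = 1/4
Scaled code = (code − low) / width = (19/32 − 1/2) / 1/4 = 3/8
  a: [0/1, 1/4) 
  c: [1/4, 1/2) ← scaled code falls here ✓
  e: [1/2, 3/4) 
  b: [3/4, 1/1) 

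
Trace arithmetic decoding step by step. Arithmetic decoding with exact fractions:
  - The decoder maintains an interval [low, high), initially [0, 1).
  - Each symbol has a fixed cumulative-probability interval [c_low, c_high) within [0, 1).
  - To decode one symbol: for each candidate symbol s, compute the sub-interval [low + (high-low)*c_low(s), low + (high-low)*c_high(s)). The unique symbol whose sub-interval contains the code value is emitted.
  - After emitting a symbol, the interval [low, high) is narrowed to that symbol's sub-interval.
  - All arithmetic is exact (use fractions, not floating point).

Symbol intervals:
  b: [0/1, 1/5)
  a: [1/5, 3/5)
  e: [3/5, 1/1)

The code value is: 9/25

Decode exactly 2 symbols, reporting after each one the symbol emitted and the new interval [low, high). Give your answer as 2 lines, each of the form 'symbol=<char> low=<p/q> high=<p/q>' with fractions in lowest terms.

Step 1: interval [0/1, 1/1), width = 1/1 - 0/1 = 1/1
  'b': [0/1 + 1/1*0/1, 0/1 + 1/1*1/5) = [0/1, 1/5)
  'a': [0/1 + 1/1*1/5, 0/1 + 1/1*3/5) = [1/5, 3/5) <- contains code 9/25
  'e': [0/1 + 1/1*3/5, 0/1 + 1/1*1/1) = [3/5, 1/1)
  emit 'a', narrow to [1/5, 3/5)
Step 2: interval [1/5, 3/5), width = 3/5 - 1/5 = 2/5
  'b': [1/5 + 2/5*0/1, 1/5 + 2/5*1/5) = [1/5, 7/25)
  'a': [1/5 + 2/5*1/5, 1/5 + 2/5*3/5) = [7/25, 11/25) <- contains code 9/25
  'e': [1/5 + 2/5*3/5, 1/5 + 2/5*1/1) = [11/25, 3/5)
  emit 'a', narrow to [7/25, 11/25)

Answer: symbol=a low=1/5 high=3/5
symbol=a low=7/25 high=11/25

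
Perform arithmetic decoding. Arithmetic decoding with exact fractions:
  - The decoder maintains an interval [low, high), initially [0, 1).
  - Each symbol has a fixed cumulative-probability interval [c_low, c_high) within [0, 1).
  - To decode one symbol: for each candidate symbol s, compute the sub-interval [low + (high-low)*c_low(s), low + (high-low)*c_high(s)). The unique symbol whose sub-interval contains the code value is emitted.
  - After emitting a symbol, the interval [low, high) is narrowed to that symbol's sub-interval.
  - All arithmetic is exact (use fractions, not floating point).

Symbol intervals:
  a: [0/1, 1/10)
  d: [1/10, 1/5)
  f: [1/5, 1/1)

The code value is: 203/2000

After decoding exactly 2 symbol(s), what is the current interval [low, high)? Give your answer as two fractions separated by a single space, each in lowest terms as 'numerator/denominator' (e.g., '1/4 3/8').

Step 1: interval [0/1, 1/1), width = 1/1 - 0/1 = 1/1
  'a': [0/1 + 1/1*0/1, 0/1 + 1/1*1/10) = [0/1, 1/10)
  'd': [0/1 + 1/1*1/10, 0/1 + 1/1*1/5) = [1/10, 1/5) <- contains code 203/2000
  'f': [0/1 + 1/1*1/5, 0/1 + 1/1*1/1) = [1/5, 1/1)
  emit 'd', narrow to [1/10, 1/5)
Step 2: interval [1/10, 1/5), width = 1/5 - 1/10 = 1/10
  'a': [1/10 + 1/10*0/1, 1/10 + 1/10*1/10) = [1/10, 11/100) <- contains code 203/2000
  'd': [1/10 + 1/10*1/10, 1/10 + 1/10*1/5) = [11/100, 3/25)
  'f': [1/10 + 1/10*1/5, 1/10 + 1/10*1/1) = [3/25, 1/5)
  emit 'a', narrow to [1/10, 11/100)

Answer: 1/10 11/100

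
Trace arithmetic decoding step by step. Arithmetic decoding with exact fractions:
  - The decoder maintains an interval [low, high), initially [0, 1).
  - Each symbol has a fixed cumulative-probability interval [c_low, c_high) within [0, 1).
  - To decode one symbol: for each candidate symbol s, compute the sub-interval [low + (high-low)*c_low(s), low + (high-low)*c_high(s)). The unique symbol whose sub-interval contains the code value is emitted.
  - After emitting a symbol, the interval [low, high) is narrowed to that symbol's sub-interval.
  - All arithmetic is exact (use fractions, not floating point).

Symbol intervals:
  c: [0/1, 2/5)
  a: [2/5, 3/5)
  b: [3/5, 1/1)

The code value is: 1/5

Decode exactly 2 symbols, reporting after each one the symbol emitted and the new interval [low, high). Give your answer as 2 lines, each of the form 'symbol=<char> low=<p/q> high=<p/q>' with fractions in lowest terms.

Answer: symbol=c low=0/1 high=2/5
symbol=a low=4/25 high=6/25

Derivation:
Step 1: interval [0/1, 1/1), width = 1/1 - 0/1 = 1/1
  'c': [0/1 + 1/1*0/1, 0/1 + 1/1*2/5) = [0/1, 2/5) <- contains code 1/5
  'a': [0/1 + 1/1*2/5, 0/1 + 1/1*3/5) = [2/5, 3/5)
  'b': [0/1 + 1/1*3/5, 0/1 + 1/1*1/1) = [3/5, 1/1)
  emit 'c', narrow to [0/1, 2/5)
Step 2: interval [0/1, 2/5), width = 2/5 - 0/1 = 2/5
  'c': [0/1 + 2/5*0/1, 0/1 + 2/5*2/5) = [0/1, 4/25)
  'a': [0/1 + 2/5*2/5, 0/1 + 2/5*3/5) = [4/25, 6/25) <- contains code 1/5
  'b': [0/1 + 2/5*3/5, 0/1 + 2/5*1/1) = [6/25, 2/5)
  emit 'a', narrow to [4/25, 6/25)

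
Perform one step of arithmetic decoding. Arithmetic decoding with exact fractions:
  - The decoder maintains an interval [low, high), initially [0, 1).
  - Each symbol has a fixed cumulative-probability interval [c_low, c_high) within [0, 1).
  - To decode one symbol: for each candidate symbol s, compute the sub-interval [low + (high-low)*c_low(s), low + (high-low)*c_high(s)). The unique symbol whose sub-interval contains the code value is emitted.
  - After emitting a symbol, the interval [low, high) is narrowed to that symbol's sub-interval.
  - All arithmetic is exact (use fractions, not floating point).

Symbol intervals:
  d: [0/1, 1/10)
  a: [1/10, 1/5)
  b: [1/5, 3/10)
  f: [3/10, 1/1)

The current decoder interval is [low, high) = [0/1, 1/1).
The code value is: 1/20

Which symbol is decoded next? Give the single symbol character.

Interval width = high − low = 1/1 − 0/1 = 1/1
Scaled code = (code − low) / width = (1/20 − 0/1) / 1/1 = 1/20
  d: [0/1, 1/10) ← scaled code falls here ✓
  a: [1/10, 1/5) 
  b: [1/5, 3/10) 
  f: [3/10, 1/1) 

Answer: d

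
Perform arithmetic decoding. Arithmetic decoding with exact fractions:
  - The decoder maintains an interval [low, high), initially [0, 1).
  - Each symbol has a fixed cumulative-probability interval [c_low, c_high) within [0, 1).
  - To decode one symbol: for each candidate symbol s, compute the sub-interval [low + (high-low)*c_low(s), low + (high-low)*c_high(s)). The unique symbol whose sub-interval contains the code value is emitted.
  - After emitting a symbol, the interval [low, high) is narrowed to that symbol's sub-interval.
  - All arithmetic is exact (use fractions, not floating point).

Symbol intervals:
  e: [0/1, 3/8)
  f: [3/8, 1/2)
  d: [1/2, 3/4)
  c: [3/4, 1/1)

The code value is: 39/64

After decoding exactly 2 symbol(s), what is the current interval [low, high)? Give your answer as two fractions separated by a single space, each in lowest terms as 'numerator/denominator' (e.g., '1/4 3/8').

Step 1: interval [0/1, 1/1), width = 1/1 - 0/1 = 1/1
  'e': [0/1 + 1/1*0/1, 0/1 + 1/1*3/8) = [0/1, 3/8)
  'f': [0/1 + 1/1*3/8, 0/1 + 1/1*1/2) = [3/8, 1/2)
  'd': [0/1 + 1/1*1/2, 0/1 + 1/1*3/4) = [1/2, 3/4) <- contains code 39/64
  'c': [0/1 + 1/1*3/4, 0/1 + 1/1*1/1) = [3/4, 1/1)
  emit 'd', narrow to [1/2, 3/4)
Step 2: interval [1/2, 3/4), width = 3/4 - 1/2 = 1/4
  'e': [1/2 + 1/4*0/1, 1/2 + 1/4*3/8) = [1/2, 19/32)
  'f': [1/2 + 1/4*3/8, 1/2 + 1/4*1/2) = [19/32, 5/8) <- contains code 39/64
  'd': [1/2 + 1/4*1/2, 1/2 + 1/4*3/4) = [5/8, 11/16)
  'c': [1/2 + 1/4*3/4, 1/2 + 1/4*1/1) = [11/16, 3/4)
  emit 'f', narrow to [19/32, 5/8)

Answer: 19/32 5/8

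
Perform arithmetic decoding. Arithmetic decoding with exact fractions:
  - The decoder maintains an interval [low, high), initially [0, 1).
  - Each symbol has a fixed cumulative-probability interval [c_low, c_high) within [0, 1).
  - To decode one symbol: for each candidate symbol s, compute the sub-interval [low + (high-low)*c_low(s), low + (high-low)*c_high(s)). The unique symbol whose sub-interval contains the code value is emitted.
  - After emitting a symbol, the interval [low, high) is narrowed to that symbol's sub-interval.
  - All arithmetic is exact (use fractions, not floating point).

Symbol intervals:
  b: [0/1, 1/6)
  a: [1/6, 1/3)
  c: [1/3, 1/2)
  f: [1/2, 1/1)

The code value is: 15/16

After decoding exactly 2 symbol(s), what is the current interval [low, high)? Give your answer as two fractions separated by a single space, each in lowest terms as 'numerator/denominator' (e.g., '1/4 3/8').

Answer: 3/4 1/1

Derivation:
Step 1: interval [0/1, 1/1), width = 1/1 - 0/1 = 1/1
  'b': [0/1 + 1/1*0/1, 0/1 + 1/1*1/6) = [0/1, 1/6)
  'a': [0/1 + 1/1*1/6, 0/1 + 1/1*1/3) = [1/6, 1/3)
  'c': [0/1 + 1/1*1/3, 0/1 + 1/1*1/2) = [1/3, 1/2)
  'f': [0/1 + 1/1*1/2, 0/1 + 1/1*1/1) = [1/2, 1/1) <- contains code 15/16
  emit 'f', narrow to [1/2, 1/1)
Step 2: interval [1/2, 1/1), width = 1/1 - 1/2 = 1/2
  'b': [1/2 + 1/2*0/1, 1/2 + 1/2*1/6) = [1/2, 7/12)
  'a': [1/2 + 1/2*1/6, 1/2 + 1/2*1/3) = [7/12, 2/3)
  'c': [1/2 + 1/2*1/3, 1/2 + 1/2*1/2) = [2/3, 3/4)
  'f': [1/2 + 1/2*1/2, 1/2 + 1/2*1/1) = [3/4, 1/1) <- contains code 15/16
  emit 'f', narrow to [3/4, 1/1)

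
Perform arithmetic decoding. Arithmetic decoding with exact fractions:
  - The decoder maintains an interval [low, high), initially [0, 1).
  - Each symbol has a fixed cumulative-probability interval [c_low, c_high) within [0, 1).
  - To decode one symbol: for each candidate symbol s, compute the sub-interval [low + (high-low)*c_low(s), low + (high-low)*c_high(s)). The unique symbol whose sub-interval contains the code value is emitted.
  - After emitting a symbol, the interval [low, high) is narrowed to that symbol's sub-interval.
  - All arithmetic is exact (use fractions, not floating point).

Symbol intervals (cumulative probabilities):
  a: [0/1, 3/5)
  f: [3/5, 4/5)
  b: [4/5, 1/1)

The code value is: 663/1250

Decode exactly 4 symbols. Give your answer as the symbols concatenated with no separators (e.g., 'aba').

Step 1: interval [0/1, 1/1), width = 1/1 - 0/1 = 1/1
  'a': [0/1 + 1/1*0/1, 0/1 + 1/1*3/5) = [0/1, 3/5) <- contains code 663/1250
  'f': [0/1 + 1/1*3/5, 0/1 + 1/1*4/5) = [3/5, 4/5)
  'b': [0/1 + 1/1*4/5, 0/1 + 1/1*1/1) = [4/5, 1/1)
  emit 'a', narrow to [0/1, 3/5)
Step 2: interval [0/1, 3/5), width = 3/5 - 0/1 = 3/5
  'a': [0/1 + 3/5*0/1, 0/1 + 3/5*3/5) = [0/1, 9/25)
  'f': [0/1 + 3/5*3/5, 0/1 + 3/5*4/5) = [9/25, 12/25)
  'b': [0/1 + 3/5*4/5, 0/1 + 3/5*1/1) = [12/25, 3/5) <- contains code 663/1250
  emit 'b', narrow to [12/25, 3/5)
Step 3: interval [12/25, 3/5), width = 3/5 - 12/25 = 3/25
  'a': [12/25 + 3/25*0/1, 12/25 + 3/25*3/5) = [12/25, 69/125) <- contains code 663/1250
  'f': [12/25 + 3/25*3/5, 12/25 + 3/25*4/5) = [69/125, 72/125)
  'b': [12/25 + 3/25*4/5, 12/25 + 3/25*1/1) = [72/125, 3/5)
  emit 'a', narrow to [12/25, 69/125)
Step 4: interval [12/25, 69/125), width = 69/125 - 12/25 = 9/125
  'a': [12/25 + 9/125*0/1, 12/25 + 9/125*3/5) = [12/25, 327/625)
  'f': [12/25 + 9/125*3/5, 12/25 + 9/125*4/5) = [327/625, 336/625) <- contains code 663/1250
  'b': [12/25 + 9/125*4/5, 12/25 + 9/125*1/1) = [336/625, 69/125)
  emit 'f', narrow to [327/625, 336/625)

Answer: abaf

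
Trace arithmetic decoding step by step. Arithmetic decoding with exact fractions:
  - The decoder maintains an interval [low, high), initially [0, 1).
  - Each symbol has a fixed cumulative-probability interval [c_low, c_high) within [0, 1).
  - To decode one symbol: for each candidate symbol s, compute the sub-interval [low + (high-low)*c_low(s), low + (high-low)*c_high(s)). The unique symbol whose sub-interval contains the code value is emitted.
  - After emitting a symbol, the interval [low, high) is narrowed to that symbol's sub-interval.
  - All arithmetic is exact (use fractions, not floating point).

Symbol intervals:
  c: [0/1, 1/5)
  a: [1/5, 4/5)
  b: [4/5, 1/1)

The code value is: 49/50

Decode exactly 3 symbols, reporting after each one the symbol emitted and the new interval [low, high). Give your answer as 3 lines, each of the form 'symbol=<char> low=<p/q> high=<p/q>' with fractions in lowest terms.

Step 1: interval [0/1, 1/1), width = 1/1 - 0/1 = 1/1
  'c': [0/1 + 1/1*0/1, 0/1 + 1/1*1/5) = [0/1, 1/5)
  'a': [0/1 + 1/1*1/5, 0/1 + 1/1*4/5) = [1/5, 4/5)
  'b': [0/1 + 1/1*4/5, 0/1 + 1/1*1/1) = [4/5, 1/1) <- contains code 49/50
  emit 'b', narrow to [4/5, 1/1)
Step 2: interval [4/5, 1/1), width = 1/1 - 4/5 = 1/5
  'c': [4/5 + 1/5*0/1, 4/5 + 1/5*1/5) = [4/5, 21/25)
  'a': [4/5 + 1/5*1/5, 4/5 + 1/5*4/5) = [21/25, 24/25)
  'b': [4/5 + 1/5*4/5, 4/5 + 1/5*1/1) = [24/25, 1/1) <- contains code 49/50
  emit 'b', narrow to [24/25, 1/1)
Step 3: interval [24/25, 1/1), width = 1/1 - 24/25 = 1/25
  'c': [24/25 + 1/25*0/1, 24/25 + 1/25*1/5) = [24/25, 121/125)
  'a': [24/25 + 1/25*1/5, 24/25 + 1/25*4/5) = [121/125, 124/125) <- contains code 49/50
  'b': [24/25 + 1/25*4/5, 24/25 + 1/25*1/1) = [124/125, 1/1)
  emit 'a', narrow to [121/125, 124/125)

Answer: symbol=b low=4/5 high=1/1
symbol=b low=24/25 high=1/1
symbol=a low=121/125 high=124/125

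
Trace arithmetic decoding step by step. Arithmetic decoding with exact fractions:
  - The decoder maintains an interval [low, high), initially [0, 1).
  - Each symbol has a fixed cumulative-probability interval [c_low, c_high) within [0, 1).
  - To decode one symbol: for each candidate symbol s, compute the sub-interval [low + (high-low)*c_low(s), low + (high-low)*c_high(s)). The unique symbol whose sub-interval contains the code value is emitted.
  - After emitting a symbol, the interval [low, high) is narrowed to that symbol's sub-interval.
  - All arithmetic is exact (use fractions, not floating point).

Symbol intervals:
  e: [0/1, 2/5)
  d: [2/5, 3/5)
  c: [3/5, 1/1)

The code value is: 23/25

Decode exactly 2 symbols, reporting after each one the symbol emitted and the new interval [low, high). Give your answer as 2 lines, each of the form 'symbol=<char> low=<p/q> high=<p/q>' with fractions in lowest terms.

Step 1: interval [0/1, 1/1), width = 1/1 - 0/1 = 1/1
  'e': [0/1 + 1/1*0/1, 0/1 + 1/1*2/5) = [0/1, 2/5)
  'd': [0/1 + 1/1*2/5, 0/1 + 1/1*3/5) = [2/5, 3/5)
  'c': [0/1 + 1/1*3/5, 0/1 + 1/1*1/1) = [3/5, 1/1) <- contains code 23/25
  emit 'c', narrow to [3/5, 1/1)
Step 2: interval [3/5, 1/1), width = 1/1 - 3/5 = 2/5
  'e': [3/5 + 2/5*0/1, 3/5 + 2/5*2/5) = [3/5, 19/25)
  'd': [3/5 + 2/5*2/5, 3/5 + 2/5*3/5) = [19/25, 21/25)
  'c': [3/5 + 2/5*3/5, 3/5 + 2/5*1/1) = [21/25, 1/1) <- contains code 23/25
  emit 'c', narrow to [21/25, 1/1)

Answer: symbol=c low=3/5 high=1/1
symbol=c low=21/25 high=1/1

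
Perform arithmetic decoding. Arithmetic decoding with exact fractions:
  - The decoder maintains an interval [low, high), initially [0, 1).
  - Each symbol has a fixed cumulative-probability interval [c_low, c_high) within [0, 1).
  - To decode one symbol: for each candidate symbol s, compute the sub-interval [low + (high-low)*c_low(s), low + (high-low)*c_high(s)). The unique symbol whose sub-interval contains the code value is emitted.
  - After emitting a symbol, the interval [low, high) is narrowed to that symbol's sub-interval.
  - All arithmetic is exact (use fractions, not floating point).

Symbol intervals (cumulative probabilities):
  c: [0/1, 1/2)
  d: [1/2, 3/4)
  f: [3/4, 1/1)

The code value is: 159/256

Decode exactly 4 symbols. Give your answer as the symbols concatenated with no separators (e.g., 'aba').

Step 1: interval [0/1, 1/1), width = 1/1 - 0/1 = 1/1
  'c': [0/1 + 1/1*0/1, 0/1 + 1/1*1/2) = [0/1, 1/2)
  'd': [0/1 + 1/1*1/2, 0/1 + 1/1*3/4) = [1/2, 3/4) <- contains code 159/256
  'f': [0/1 + 1/1*3/4, 0/1 + 1/1*1/1) = [3/4, 1/1)
  emit 'd', narrow to [1/2, 3/4)
Step 2: interval [1/2, 3/4), width = 3/4 - 1/2 = 1/4
  'c': [1/2 + 1/4*0/1, 1/2 + 1/4*1/2) = [1/2, 5/8) <- contains code 159/256
  'd': [1/2 + 1/4*1/2, 1/2 + 1/4*3/4) = [5/8, 11/16)
  'f': [1/2 + 1/4*3/4, 1/2 + 1/4*1/1) = [11/16, 3/4)
  emit 'c', narrow to [1/2, 5/8)
Step 3: interval [1/2, 5/8), width = 5/8 - 1/2 = 1/8
  'c': [1/2 + 1/8*0/1, 1/2 + 1/8*1/2) = [1/2, 9/16)
  'd': [1/2 + 1/8*1/2, 1/2 + 1/8*3/4) = [9/16, 19/32)
  'f': [1/2 + 1/8*3/4, 1/2 + 1/8*1/1) = [19/32, 5/8) <- contains code 159/256
  emit 'f', narrow to [19/32, 5/8)
Step 4: interval [19/32, 5/8), width = 5/8 - 19/32 = 1/32
  'c': [19/32 + 1/32*0/1, 19/32 + 1/32*1/2) = [19/32, 39/64)
  'd': [19/32 + 1/32*1/2, 19/32 + 1/32*3/4) = [39/64, 79/128)
  'f': [19/32 + 1/32*3/4, 19/32 + 1/32*1/1) = [79/128, 5/8) <- contains code 159/256
  emit 'f', narrow to [79/128, 5/8)

Answer: dcff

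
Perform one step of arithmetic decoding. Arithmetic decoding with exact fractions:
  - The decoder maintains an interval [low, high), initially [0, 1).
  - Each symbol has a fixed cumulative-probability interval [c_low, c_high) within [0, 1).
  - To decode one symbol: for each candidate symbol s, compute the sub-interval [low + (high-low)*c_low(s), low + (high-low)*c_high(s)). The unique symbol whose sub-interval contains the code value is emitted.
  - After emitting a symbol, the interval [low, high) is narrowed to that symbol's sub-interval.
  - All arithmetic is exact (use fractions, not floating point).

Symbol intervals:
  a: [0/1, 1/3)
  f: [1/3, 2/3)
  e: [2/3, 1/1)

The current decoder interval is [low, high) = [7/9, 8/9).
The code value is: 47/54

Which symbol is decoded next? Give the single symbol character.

Interval width = high − low = 8/9 − 7/9 = 1/9
Scaled code = (code − low) / width = (47/54 − 7/9) / 1/9 = 5/6
  a: [0/1, 1/3) 
  f: [1/3, 2/3) 
  e: [2/3, 1/1) ← scaled code falls here ✓

Answer: e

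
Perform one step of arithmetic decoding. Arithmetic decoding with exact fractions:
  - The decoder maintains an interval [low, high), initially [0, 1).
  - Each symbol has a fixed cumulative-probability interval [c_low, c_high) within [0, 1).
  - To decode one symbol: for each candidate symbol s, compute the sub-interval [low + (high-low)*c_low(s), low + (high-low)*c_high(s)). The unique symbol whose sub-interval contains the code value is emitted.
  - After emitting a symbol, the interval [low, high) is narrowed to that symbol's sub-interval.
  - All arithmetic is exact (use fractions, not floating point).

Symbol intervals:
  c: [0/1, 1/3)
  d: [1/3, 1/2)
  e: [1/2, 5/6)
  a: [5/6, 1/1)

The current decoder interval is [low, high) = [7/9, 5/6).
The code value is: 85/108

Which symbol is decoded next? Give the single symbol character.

Interval width = high − low = 5/6 − 7/9 = 1/18
Scaled code = (code − low) / width = (85/108 − 7/9) / 1/18 = 1/6
  c: [0/1, 1/3) ← scaled code falls here ✓
  d: [1/3, 1/2) 
  e: [1/2, 5/6) 
  a: [5/6, 1/1) 

Answer: c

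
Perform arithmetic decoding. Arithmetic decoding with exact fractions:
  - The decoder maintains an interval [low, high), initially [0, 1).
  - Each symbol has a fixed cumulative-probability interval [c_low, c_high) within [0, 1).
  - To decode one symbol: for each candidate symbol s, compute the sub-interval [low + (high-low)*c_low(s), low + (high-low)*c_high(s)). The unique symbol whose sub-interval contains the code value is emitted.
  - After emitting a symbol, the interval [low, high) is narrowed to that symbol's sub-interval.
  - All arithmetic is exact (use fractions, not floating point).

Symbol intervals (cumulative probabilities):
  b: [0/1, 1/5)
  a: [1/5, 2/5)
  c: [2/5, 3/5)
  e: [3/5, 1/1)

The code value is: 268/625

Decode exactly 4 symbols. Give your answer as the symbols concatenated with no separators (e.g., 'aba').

Answer: cbea

Derivation:
Step 1: interval [0/1, 1/1), width = 1/1 - 0/1 = 1/1
  'b': [0/1 + 1/1*0/1, 0/1 + 1/1*1/5) = [0/1, 1/5)
  'a': [0/1 + 1/1*1/5, 0/1 + 1/1*2/5) = [1/5, 2/5)
  'c': [0/1 + 1/1*2/5, 0/1 + 1/1*3/5) = [2/5, 3/5) <- contains code 268/625
  'e': [0/1 + 1/1*3/5, 0/1 + 1/1*1/1) = [3/5, 1/1)
  emit 'c', narrow to [2/5, 3/5)
Step 2: interval [2/5, 3/5), width = 3/5 - 2/5 = 1/5
  'b': [2/5 + 1/5*0/1, 2/5 + 1/5*1/5) = [2/5, 11/25) <- contains code 268/625
  'a': [2/5 + 1/5*1/5, 2/5 + 1/5*2/5) = [11/25, 12/25)
  'c': [2/5 + 1/5*2/5, 2/5 + 1/5*3/5) = [12/25, 13/25)
  'e': [2/5 + 1/5*3/5, 2/5 + 1/5*1/1) = [13/25, 3/5)
  emit 'b', narrow to [2/5, 11/25)
Step 3: interval [2/5, 11/25), width = 11/25 - 2/5 = 1/25
  'b': [2/5 + 1/25*0/1, 2/5 + 1/25*1/5) = [2/5, 51/125)
  'a': [2/5 + 1/25*1/5, 2/5 + 1/25*2/5) = [51/125, 52/125)
  'c': [2/5 + 1/25*2/5, 2/5 + 1/25*3/5) = [52/125, 53/125)
  'e': [2/5 + 1/25*3/5, 2/5 + 1/25*1/1) = [53/125, 11/25) <- contains code 268/625
  emit 'e', narrow to [53/125, 11/25)
Step 4: interval [53/125, 11/25), width = 11/25 - 53/125 = 2/125
  'b': [53/125 + 2/125*0/1, 53/125 + 2/125*1/5) = [53/125, 267/625)
  'a': [53/125 + 2/125*1/5, 53/125 + 2/125*2/5) = [267/625, 269/625) <- contains code 268/625
  'c': [53/125 + 2/125*2/5, 53/125 + 2/125*3/5) = [269/625, 271/625)
  'e': [53/125 + 2/125*3/5, 53/125 + 2/125*1/1) = [271/625, 11/25)
  emit 'a', narrow to [267/625, 269/625)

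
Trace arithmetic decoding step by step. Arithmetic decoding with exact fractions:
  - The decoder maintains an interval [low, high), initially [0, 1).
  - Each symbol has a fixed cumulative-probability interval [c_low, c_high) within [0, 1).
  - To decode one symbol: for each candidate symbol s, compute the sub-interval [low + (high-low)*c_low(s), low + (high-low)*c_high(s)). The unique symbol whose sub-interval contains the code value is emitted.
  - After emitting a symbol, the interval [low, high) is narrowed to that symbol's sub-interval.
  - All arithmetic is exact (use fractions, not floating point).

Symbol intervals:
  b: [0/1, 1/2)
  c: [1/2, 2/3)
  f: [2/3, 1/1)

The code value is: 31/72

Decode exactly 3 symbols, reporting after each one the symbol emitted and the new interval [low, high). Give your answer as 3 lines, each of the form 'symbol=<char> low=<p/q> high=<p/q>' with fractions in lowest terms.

Answer: symbol=b low=0/1 high=1/2
symbol=f low=1/3 high=1/2
symbol=c low=5/12 high=4/9

Derivation:
Step 1: interval [0/1, 1/1), width = 1/1 - 0/1 = 1/1
  'b': [0/1 + 1/1*0/1, 0/1 + 1/1*1/2) = [0/1, 1/2) <- contains code 31/72
  'c': [0/1 + 1/1*1/2, 0/1 + 1/1*2/3) = [1/2, 2/3)
  'f': [0/1 + 1/1*2/3, 0/1 + 1/1*1/1) = [2/3, 1/1)
  emit 'b', narrow to [0/1, 1/2)
Step 2: interval [0/1, 1/2), width = 1/2 - 0/1 = 1/2
  'b': [0/1 + 1/2*0/1, 0/1 + 1/2*1/2) = [0/1, 1/4)
  'c': [0/1 + 1/2*1/2, 0/1 + 1/2*2/3) = [1/4, 1/3)
  'f': [0/1 + 1/2*2/3, 0/1 + 1/2*1/1) = [1/3, 1/2) <- contains code 31/72
  emit 'f', narrow to [1/3, 1/2)
Step 3: interval [1/3, 1/2), width = 1/2 - 1/3 = 1/6
  'b': [1/3 + 1/6*0/1, 1/3 + 1/6*1/2) = [1/3, 5/12)
  'c': [1/3 + 1/6*1/2, 1/3 + 1/6*2/3) = [5/12, 4/9) <- contains code 31/72
  'f': [1/3 + 1/6*2/3, 1/3 + 1/6*1/1) = [4/9, 1/2)
  emit 'c', narrow to [5/12, 4/9)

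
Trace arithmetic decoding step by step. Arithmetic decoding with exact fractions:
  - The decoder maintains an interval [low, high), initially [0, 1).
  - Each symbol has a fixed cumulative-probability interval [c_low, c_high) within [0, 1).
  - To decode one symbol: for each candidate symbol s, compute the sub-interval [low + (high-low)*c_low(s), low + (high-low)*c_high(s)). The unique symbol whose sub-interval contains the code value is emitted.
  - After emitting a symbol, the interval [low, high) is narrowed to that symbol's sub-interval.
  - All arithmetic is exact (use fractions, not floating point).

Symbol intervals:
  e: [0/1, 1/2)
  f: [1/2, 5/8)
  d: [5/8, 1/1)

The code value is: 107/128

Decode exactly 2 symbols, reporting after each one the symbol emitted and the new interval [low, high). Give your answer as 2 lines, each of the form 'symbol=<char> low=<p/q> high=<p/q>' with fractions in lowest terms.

Step 1: interval [0/1, 1/1), width = 1/1 - 0/1 = 1/1
  'e': [0/1 + 1/1*0/1, 0/1 + 1/1*1/2) = [0/1, 1/2)
  'f': [0/1 + 1/1*1/2, 0/1 + 1/1*5/8) = [1/2, 5/8)
  'd': [0/1 + 1/1*5/8, 0/1 + 1/1*1/1) = [5/8, 1/1) <- contains code 107/128
  emit 'd', narrow to [5/8, 1/1)
Step 2: interval [5/8, 1/1), width = 1/1 - 5/8 = 3/8
  'e': [5/8 + 3/8*0/1, 5/8 + 3/8*1/2) = [5/8, 13/16)
  'f': [5/8 + 3/8*1/2, 5/8 + 3/8*5/8) = [13/16, 55/64) <- contains code 107/128
  'd': [5/8 + 3/8*5/8, 5/8 + 3/8*1/1) = [55/64, 1/1)
  emit 'f', narrow to [13/16, 55/64)

Answer: symbol=d low=5/8 high=1/1
symbol=f low=13/16 high=55/64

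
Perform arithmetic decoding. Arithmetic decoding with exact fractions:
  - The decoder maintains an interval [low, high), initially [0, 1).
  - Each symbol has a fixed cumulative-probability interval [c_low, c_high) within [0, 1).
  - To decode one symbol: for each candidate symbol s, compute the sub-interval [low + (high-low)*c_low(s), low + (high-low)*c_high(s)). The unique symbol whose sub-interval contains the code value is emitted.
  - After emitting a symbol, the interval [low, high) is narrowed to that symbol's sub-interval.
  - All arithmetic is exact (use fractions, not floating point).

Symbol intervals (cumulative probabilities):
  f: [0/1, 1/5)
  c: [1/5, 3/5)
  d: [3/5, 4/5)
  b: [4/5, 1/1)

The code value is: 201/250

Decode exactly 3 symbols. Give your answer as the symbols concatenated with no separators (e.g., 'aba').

Step 1: interval [0/1, 1/1), width = 1/1 - 0/1 = 1/1
  'f': [0/1 + 1/1*0/1, 0/1 + 1/1*1/5) = [0/1, 1/5)
  'c': [0/1 + 1/1*1/5, 0/1 + 1/1*3/5) = [1/5, 3/5)
  'd': [0/1 + 1/1*3/5, 0/1 + 1/1*4/5) = [3/5, 4/5)
  'b': [0/1 + 1/1*4/5, 0/1 + 1/1*1/1) = [4/5, 1/1) <- contains code 201/250
  emit 'b', narrow to [4/5, 1/1)
Step 2: interval [4/5, 1/1), width = 1/1 - 4/5 = 1/5
  'f': [4/5 + 1/5*0/1, 4/5 + 1/5*1/5) = [4/5, 21/25) <- contains code 201/250
  'c': [4/5 + 1/5*1/5, 4/5 + 1/5*3/5) = [21/25, 23/25)
  'd': [4/5 + 1/5*3/5, 4/5 + 1/5*4/5) = [23/25, 24/25)
  'b': [4/5 + 1/5*4/5, 4/5 + 1/5*1/1) = [24/25, 1/1)
  emit 'f', narrow to [4/5, 21/25)
Step 3: interval [4/5, 21/25), width = 21/25 - 4/5 = 1/25
  'f': [4/5 + 1/25*0/1, 4/5 + 1/25*1/5) = [4/5, 101/125) <- contains code 201/250
  'c': [4/5 + 1/25*1/5, 4/5 + 1/25*3/5) = [101/125, 103/125)
  'd': [4/5 + 1/25*3/5, 4/5 + 1/25*4/5) = [103/125, 104/125)
  'b': [4/5 + 1/25*4/5, 4/5 + 1/25*1/1) = [104/125, 21/25)
  emit 'f', narrow to [4/5, 101/125)

Answer: bff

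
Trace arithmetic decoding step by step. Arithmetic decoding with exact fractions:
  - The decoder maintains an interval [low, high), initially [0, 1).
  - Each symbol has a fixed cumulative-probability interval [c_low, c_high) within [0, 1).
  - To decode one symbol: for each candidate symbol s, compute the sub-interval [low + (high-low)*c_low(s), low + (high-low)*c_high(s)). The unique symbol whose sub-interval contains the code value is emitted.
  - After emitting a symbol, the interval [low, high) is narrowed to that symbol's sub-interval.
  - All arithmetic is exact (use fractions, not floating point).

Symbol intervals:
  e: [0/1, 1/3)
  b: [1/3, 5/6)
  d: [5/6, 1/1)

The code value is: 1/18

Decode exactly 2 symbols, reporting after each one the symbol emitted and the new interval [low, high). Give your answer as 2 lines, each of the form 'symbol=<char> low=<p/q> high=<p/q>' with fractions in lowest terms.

Step 1: interval [0/1, 1/1), width = 1/1 - 0/1 = 1/1
  'e': [0/1 + 1/1*0/1, 0/1 + 1/1*1/3) = [0/1, 1/3) <- contains code 1/18
  'b': [0/1 + 1/1*1/3, 0/1 + 1/1*5/6) = [1/3, 5/6)
  'd': [0/1 + 1/1*5/6, 0/1 + 1/1*1/1) = [5/6, 1/1)
  emit 'e', narrow to [0/1, 1/3)
Step 2: interval [0/1, 1/3), width = 1/3 - 0/1 = 1/3
  'e': [0/1 + 1/3*0/1, 0/1 + 1/3*1/3) = [0/1, 1/9) <- contains code 1/18
  'b': [0/1 + 1/3*1/3, 0/1 + 1/3*5/6) = [1/9, 5/18)
  'd': [0/1 + 1/3*5/6, 0/1 + 1/3*1/1) = [5/18, 1/3)
  emit 'e', narrow to [0/1, 1/9)

Answer: symbol=e low=0/1 high=1/3
symbol=e low=0/1 high=1/9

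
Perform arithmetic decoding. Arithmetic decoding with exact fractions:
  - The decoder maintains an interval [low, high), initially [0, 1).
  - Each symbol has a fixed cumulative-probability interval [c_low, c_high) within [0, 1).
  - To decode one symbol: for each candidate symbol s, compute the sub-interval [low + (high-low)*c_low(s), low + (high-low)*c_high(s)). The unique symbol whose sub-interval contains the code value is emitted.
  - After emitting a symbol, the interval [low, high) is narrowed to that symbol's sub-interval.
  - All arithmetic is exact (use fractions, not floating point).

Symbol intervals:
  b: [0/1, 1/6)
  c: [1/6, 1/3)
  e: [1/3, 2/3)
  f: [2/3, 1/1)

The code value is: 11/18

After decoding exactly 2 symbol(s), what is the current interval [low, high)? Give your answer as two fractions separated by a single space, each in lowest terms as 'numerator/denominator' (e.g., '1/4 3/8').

Answer: 5/9 2/3

Derivation:
Step 1: interval [0/1, 1/1), width = 1/1 - 0/1 = 1/1
  'b': [0/1 + 1/1*0/1, 0/1 + 1/1*1/6) = [0/1, 1/6)
  'c': [0/1 + 1/1*1/6, 0/1 + 1/1*1/3) = [1/6, 1/3)
  'e': [0/1 + 1/1*1/3, 0/1 + 1/1*2/3) = [1/3, 2/3) <- contains code 11/18
  'f': [0/1 + 1/1*2/3, 0/1 + 1/1*1/1) = [2/3, 1/1)
  emit 'e', narrow to [1/3, 2/3)
Step 2: interval [1/3, 2/3), width = 2/3 - 1/3 = 1/3
  'b': [1/3 + 1/3*0/1, 1/3 + 1/3*1/6) = [1/3, 7/18)
  'c': [1/3 + 1/3*1/6, 1/3 + 1/3*1/3) = [7/18, 4/9)
  'e': [1/3 + 1/3*1/3, 1/3 + 1/3*2/3) = [4/9, 5/9)
  'f': [1/3 + 1/3*2/3, 1/3 + 1/3*1/1) = [5/9, 2/3) <- contains code 11/18
  emit 'f', narrow to [5/9, 2/3)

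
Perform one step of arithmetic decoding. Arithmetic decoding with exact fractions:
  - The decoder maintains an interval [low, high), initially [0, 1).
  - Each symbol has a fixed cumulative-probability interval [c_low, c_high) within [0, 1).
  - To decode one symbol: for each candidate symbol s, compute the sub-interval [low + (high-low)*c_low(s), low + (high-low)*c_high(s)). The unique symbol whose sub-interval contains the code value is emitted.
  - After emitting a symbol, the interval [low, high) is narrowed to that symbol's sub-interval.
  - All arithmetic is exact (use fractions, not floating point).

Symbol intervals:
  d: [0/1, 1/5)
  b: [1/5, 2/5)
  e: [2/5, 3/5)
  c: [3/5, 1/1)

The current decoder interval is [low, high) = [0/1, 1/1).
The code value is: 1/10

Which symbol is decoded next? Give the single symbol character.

Answer: d

Derivation:
Interval width = high − low = 1/1 − 0/1 = 1/1
Scaled code = (code − low) / width = (1/10 − 0/1) / 1/1 = 1/10
  d: [0/1, 1/5) ← scaled code falls here ✓
  b: [1/5, 2/5) 
  e: [2/5, 3/5) 
  c: [3/5, 1/1) 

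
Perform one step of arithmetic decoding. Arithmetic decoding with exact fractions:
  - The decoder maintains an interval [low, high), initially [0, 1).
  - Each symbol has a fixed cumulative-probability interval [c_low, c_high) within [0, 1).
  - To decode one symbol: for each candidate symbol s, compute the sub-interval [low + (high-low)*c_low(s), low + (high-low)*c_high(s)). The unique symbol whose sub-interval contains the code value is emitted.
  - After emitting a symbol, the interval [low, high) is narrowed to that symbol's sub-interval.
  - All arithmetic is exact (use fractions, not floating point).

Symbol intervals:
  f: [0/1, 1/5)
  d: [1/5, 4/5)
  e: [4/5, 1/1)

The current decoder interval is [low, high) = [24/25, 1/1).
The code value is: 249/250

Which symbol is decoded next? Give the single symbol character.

Answer: e

Derivation:
Interval width = high − low = 1/1 − 24/25 = 1/25
Scaled code = (code − low) / width = (249/250 − 24/25) / 1/25 = 9/10
  f: [0/1, 1/5) 
  d: [1/5, 4/5) 
  e: [4/5, 1/1) ← scaled code falls here ✓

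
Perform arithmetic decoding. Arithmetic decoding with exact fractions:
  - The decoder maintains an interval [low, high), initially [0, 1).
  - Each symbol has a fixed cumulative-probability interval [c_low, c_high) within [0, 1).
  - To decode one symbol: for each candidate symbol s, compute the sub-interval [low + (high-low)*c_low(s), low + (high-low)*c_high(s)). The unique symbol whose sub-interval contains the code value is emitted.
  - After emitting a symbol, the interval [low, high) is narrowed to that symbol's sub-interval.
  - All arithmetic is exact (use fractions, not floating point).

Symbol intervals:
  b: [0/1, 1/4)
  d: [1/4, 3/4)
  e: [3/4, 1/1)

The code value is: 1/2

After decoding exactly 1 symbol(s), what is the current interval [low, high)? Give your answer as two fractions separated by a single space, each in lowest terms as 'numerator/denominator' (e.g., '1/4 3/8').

Answer: 1/4 3/4

Derivation:
Step 1: interval [0/1, 1/1), width = 1/1 - 0/1 = 1/1
  'b': [0/1 + 1/1*0/1, 0/1 + 1/1*1/4) = [0/1, 1/4)
  'd': [0/1 + 1/1*1/4, 0/1 + 1/1*3/4) = [1/4, 3/4) <- contains code 1/2
  'e': [0/1 + 1/1*3/4, 0/1 + 1/1*1/1) = [3/4, 1/1)
  emit 'd', narrow to [1/4, 3/4)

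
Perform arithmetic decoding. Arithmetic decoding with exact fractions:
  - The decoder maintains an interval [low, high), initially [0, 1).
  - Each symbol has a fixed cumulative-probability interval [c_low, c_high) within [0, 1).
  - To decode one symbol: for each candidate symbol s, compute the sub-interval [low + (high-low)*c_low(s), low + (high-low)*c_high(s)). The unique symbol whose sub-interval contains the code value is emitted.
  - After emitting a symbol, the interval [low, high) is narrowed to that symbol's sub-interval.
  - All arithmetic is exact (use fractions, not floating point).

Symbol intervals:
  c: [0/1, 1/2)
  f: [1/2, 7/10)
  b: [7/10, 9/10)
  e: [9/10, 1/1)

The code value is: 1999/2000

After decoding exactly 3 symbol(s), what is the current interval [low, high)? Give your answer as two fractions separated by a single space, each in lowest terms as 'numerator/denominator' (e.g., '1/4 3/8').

Answer: 999/1000 1/1

Derivation:
Step 1: interval [0/1, 1/1), width = 1/1 - 0/1 = 1/1
  'c': [0/1 + 1/1*0/1, 0/1 + 1/1*1/2) = [0/1, 1/2)
  'f': [0/1 + 1/1*1/2, 0/1 + 1/1*7/10) = [1/2, 7/10)
  'b': [0/1 + 1/1*7/10, 0/1 + 1/1*9/10) = [7/10, 9/10)
  'e': [0/1 + 1/1*9/10, 0/1 + 1/1*1/1) = [9/10, 1/1) <- contains code 1999/2000
  emit 'e', narrow to [9/10, 1/1)
Step 2: interval [9/10, 1/1), width = 1/1 - 9/10 = 1/10
  'c': [9/10 + 1/10*0/1, 9/10 + 1/10*1/2) = [9/10, 19/20)
  'f': [9/10 + 1/10*1/2, 9/10 + 1/10*7/10) = [19/20, 97/100)
  'b': [9/10 + 1/10*7/10, 9/10 + 1/10*9/10) = [97/100, 99/100)
  'e': [9/10 + 1/10*9/10, 9/10 + 1/10*1/1) = [99/100, 1/1) <- contains code 1999/2000
  emit 'e', narrow to [99/100, 1/1)
Step 3: interval [99/100, 1/1), width = 1/1 - 99/100 = 1/100
  'c': [99/100 + 1/100*0/1, 99/100 + 1/100*1/2) = [99/100, 199/200)
  'f': [99/100 + 1/100*1/2, 99/100 + 1/100*7/10) = [199/200, 997/1000)
  'b': [99/100 + 1/100*7/10, 99/100 + 1/100*9/10) = [997/1000, 999/1000)
  'e': [99/100 + 1/100*9/10, 99/100 + 1/100*1/1) = [999/1000, 1/1) <- contains code 1999/2000
  emit 'e', narrow to [999/1000, 1/1)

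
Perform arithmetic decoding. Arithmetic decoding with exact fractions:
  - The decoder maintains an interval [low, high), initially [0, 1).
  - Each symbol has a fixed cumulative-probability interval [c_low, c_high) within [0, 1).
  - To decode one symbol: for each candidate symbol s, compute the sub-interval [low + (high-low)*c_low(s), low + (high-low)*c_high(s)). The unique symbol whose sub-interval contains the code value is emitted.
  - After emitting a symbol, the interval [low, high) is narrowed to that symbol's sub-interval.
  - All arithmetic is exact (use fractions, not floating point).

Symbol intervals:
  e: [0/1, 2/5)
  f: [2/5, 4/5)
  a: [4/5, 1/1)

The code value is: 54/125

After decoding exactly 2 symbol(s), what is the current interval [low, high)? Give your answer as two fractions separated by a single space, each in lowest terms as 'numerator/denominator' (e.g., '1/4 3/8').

Step 1: interval [0/1, 1/1), width = 1/1 - 0/1 = 1/1
  'e': [0/1 + 1/1*0/1, 0/1 + 1/1*2/5) = [0/1, 2/5)
  'f': [0/1 + 1/1*2/5, 0/1 + 1/1*4/5) = [2/5, 4/5) <- contains code 54/125
  'a': [0/1 + 1/1*4/5, 0/1 + 1/1*1/1) = [4/5, 1/1)
  emit 'f', narrow to [2/5, 4/5)
Step 2: interval [2/5, 4/5), width = 4/5 - 2/5 = 2/5
  'e': [2/5 + 2/5*0/1, 2/5 + 2/5*2/5) = [2/5, 14/25) <- contains code 54/125
  'f': [2/5 + 2/5*2/5, 2/5 + 2/5*4/5) = [14/25, 18/25)
  'a': [2/5 + 2/5*4/5, 2/5 + 2/5*1/1) = [18/25, 4/5)
  emit 'e', narrow to [2/5, 14/25)

Answer: 2/5 14/25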